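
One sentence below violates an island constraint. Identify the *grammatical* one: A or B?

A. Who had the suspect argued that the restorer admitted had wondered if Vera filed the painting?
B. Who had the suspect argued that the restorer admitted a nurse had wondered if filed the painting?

In B, the wh-phrase is extracted from inside a wh-island (introduced by "if"), which blocks movement.
In A, the extraction path crosses only that-complement boundaries, which are transparent.
So A is grammatical.

A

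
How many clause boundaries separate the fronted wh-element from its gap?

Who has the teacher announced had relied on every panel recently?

1

"who" is extracted from the subject of "relied".
Boundaries crossed, outermost first: [Ø] — 1 in total.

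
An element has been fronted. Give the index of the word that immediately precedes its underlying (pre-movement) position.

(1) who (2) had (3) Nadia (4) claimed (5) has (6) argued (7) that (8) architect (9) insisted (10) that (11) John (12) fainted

The displaced element is "who" (word 1).
It is linked across 1 clause boundary (Ø).
It functions as the subject of "argued", so the gap sits immediately after word 4 ("claimed").
Base order: Nadia had claimed who has argued that architect insisted that John fainted.

4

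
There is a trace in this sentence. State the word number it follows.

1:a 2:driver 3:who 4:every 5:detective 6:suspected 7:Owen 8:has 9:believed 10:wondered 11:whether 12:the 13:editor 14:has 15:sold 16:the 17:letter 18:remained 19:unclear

The displaced element is "a driver" (word 2).
It is linked across 2 clause boundaries (Ø → Ø).
It functions as the subject of "wondered", so the gap sits immediately after word 9 ("believed").
Base order: Every detective suspected Owen has believed that a driver wondered whether the editor has sold the letter.

9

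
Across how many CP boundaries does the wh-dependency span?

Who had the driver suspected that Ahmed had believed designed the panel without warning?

"who" is extracted from the subject of "designed".
Boundaries crossed, outermost first: [that], [Ø] — 2 in total.

2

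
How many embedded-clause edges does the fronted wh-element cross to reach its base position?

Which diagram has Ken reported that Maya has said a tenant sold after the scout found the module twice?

2

"which diagram" is extracted from the object of "sold".
Boundaries crossed, outermost first: [that], [Ø] — 2 in total.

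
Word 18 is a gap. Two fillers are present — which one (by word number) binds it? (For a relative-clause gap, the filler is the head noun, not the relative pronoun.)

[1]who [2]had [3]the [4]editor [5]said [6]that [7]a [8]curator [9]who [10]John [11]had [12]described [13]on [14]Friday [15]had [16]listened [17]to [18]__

1

The marked gap is the object of the preposition "to" of "listened".
Its filler is the fronted wh-phrase "who", at word 1.
(The other dependency links word 8 to a gap after word 12.)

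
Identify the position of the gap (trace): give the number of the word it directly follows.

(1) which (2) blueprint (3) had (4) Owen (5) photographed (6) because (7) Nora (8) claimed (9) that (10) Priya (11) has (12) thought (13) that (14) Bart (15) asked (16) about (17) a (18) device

The displaced element is "which blueprint" (word 2).
It functions as the direct object of "photographed", so the gap sits immediately after word 5 ("photographed").
Base order: Owen had photographed which blueprint because Nora claimed that Priya has thought that Bart asked about a device.

5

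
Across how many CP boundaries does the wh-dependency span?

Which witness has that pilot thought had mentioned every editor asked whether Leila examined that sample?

"which witness" is extracted from the subject of "mentioned".
Boundaries crossed, outermost first: [Ø] — 1 in total.

1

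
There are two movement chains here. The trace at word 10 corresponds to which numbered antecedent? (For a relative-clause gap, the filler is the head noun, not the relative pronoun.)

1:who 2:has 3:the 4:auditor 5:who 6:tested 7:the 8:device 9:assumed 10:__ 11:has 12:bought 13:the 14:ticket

The marked gap is the subject of "bought".
Its filler is the fronted wh-phrase "who", at word 1.
(The other dependency links word 4 to a gap after word 5.)

1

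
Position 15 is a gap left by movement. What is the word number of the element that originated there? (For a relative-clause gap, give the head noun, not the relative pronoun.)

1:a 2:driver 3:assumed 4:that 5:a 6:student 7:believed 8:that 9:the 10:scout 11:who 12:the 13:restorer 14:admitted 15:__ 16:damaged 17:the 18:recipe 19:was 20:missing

The gap at 15 is the subject of "damaged", inside a relative clause.
The relative pronoun is "who" (word 11); it is bound by the head noun immediately before it.
Its filler is the head noun "scout", at word 10.

10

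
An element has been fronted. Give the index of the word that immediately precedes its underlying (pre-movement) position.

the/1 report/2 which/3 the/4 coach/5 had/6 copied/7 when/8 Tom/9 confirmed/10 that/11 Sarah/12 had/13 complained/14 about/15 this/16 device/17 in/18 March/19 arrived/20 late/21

The displaced element is "the report" (word 2).
It functions as the direct object of "copied", so the gap sits immediately after word 7 ("copied").
Base order: The coach had copied the report when Tom confirmed that Sarah had complained about this device in March.

7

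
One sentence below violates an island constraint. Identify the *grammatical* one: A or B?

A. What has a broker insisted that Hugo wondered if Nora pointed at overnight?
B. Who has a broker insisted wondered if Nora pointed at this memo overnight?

B

In A, the wh-phrase is extracted from inside a wh-island (introduced by "if"), which blocks movement.
In B, the extraction path crosses only that-complement boundaries, which are transparent.
So B is grammatical.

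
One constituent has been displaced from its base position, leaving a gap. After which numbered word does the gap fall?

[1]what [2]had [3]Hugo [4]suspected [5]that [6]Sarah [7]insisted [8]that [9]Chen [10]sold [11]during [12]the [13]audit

10

The displaced element is "what" (word 1).
It is linked across 2 clause boundaries (that → that).
It functions as the direct object of "sold", so the gap sits immediately after word 10 ("sold").
Base order: Hugo had suspected that Sarah insisted that Chen sold what during the audit.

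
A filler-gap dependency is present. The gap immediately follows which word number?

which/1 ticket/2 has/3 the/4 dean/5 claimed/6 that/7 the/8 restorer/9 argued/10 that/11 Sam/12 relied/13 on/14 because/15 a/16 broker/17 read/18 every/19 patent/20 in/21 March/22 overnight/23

14

The displaced element is "which ticket" (word 2).
It is linked across 2 clause boundaries (that → that).
It functions as the object of the preposition "on" of "relied", so the gap sits immediately after word 14 ("on").
Base order: The dean has claimed that the restorer argued that Sam relied on which ticket because a broker read every patent in March overnight.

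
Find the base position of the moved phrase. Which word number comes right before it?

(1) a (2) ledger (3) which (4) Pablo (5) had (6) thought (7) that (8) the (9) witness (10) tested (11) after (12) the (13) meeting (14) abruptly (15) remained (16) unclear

The displaced element is "a ledger" (word 2).
It is linked across 1 clause boundary (that).
It functions as the direct object of "tested", so the gap sits immediately after word 10 ("tested").
Base order: Pablo had thought that the witness tested a ledger after the meeting abruptly.

10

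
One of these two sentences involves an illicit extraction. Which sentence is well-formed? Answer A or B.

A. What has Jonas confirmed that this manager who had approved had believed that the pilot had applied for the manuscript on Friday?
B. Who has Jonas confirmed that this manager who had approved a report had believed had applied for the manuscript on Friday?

In A, the wh-phrase is extracted from inside a complex-NP island (relative clause) (introduced by "who"), which blocks movement.
In B, the extraction path crosses only that-complement boundaries, which are transparent.
So B is grammatical.

B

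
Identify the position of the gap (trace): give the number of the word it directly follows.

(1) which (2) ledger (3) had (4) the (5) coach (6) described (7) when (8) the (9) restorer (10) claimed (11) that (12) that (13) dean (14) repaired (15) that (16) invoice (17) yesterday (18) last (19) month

6

The displaced element is "which ledger" (word 2).
It functions as the direct object of "described", so the gap sits immediately after word 6 ("described").
Base order: The coach had described which ledger when the restorer claimed that that dean repaired that invoice yesterday last month.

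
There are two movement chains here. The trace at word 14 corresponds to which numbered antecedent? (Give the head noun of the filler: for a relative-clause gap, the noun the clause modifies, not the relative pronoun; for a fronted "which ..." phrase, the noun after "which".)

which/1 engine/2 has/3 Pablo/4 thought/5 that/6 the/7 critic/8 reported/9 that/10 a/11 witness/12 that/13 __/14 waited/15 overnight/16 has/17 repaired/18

12

The marked gap is inside the relative clause, the subject of "waited".
Its filler is the head noun "witness" (via "that"), at word 12.
(The other dependency links word 2 to a gap after word 18.)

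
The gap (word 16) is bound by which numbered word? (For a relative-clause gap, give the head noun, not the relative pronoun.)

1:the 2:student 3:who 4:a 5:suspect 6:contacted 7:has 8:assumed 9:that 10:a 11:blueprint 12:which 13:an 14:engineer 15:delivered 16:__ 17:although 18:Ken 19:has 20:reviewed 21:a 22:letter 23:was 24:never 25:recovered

11

The gap at 16 is the object of "delivered", inside a relative clause.
The relative pronoun is "which" (word 12); it is bound by the head noun immediately before it.
Its filler is the head noun "blueprint", at word 11.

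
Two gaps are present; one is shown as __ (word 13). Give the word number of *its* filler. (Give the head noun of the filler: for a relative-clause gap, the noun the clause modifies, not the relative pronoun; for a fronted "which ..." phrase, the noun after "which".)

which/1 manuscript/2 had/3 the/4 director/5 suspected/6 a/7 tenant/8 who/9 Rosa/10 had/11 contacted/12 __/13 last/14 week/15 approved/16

The marked gap is inside the relative clause, the direct object of "contacted".
Its filler is the head noun "tenant" (via "who"), at word 8.
(The other dependency links word 2 to a gap after word 16.)

8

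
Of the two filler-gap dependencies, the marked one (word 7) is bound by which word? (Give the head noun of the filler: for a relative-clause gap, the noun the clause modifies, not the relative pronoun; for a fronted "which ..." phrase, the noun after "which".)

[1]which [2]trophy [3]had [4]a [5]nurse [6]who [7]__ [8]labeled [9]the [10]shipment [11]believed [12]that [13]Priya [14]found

5

The marked gap is inside the relative clause, the subject of "labeled".
Its filler is the head noun "nurse" (via "who"), at word 5.
(The other dependency links word 2 to a gap after word 14.)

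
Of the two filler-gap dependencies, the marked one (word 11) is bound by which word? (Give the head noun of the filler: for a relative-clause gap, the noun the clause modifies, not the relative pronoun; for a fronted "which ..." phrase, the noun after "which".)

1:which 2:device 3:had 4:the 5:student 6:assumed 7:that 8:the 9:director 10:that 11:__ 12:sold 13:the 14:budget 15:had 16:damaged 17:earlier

The marked gap is inside the relative clause, the subject of "sold".
Its filler is the head noun "director" (via "that"), at word 9.
(The other dependency links word 2 to a gap after word 16.)

9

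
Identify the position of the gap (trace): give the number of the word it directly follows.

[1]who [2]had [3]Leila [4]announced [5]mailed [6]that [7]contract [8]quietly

The displaced element is "who" (word 1).
It is linked across 1 clause boundary (Ø).
It functions as the subject of "mailed", so the gap sits immediately after word 4 ("announced").
Base order: Leila had announced who mailed that contract quietly.

4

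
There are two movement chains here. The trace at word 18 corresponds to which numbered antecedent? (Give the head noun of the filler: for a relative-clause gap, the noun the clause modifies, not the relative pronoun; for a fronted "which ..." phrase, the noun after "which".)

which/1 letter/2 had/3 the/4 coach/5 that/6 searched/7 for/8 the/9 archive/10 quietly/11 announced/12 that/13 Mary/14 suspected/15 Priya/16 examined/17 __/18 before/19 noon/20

2

The marked gap is the direct object of "examined".
Its filler is the fronted wh-phrase "which letter", at word 2.
(The other dependency links word 5 to a gap after word 6.)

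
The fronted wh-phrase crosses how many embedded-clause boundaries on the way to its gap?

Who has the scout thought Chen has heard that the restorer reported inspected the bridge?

3

"who" is extracted from the subject of "inspected".
Boundaries crossed, outermost first: [Ø], [that], [Ø] — 3 in total.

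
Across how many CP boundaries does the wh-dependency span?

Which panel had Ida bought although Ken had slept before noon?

"which panel" originates inside the matrix clause — no clause boundary is crossed.

0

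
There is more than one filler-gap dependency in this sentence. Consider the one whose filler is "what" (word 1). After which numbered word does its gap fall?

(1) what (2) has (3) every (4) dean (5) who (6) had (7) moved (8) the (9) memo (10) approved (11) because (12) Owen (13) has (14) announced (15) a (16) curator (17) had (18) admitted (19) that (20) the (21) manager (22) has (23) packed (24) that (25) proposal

10

The displaced element is "what" (word 1).
It functions as the direct object of "approved", so the gap sits immediately after word 10 ("approved").
Base order: Every dean who had moved the memo has approved what because Owen has announced a curator had admitted that the manager has packed that proposal.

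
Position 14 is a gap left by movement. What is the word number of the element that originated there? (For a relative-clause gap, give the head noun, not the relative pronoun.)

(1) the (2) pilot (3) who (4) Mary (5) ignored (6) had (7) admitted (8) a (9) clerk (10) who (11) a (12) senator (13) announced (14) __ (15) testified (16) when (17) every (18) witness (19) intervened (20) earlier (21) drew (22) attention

9

The gap at 14 is the subject of "testified", inside a relative clause.
The relative pronoun is "who" (word 10); it is bound by the head noun immediately before it.
Its filler is the head noun "clerk", at word 9.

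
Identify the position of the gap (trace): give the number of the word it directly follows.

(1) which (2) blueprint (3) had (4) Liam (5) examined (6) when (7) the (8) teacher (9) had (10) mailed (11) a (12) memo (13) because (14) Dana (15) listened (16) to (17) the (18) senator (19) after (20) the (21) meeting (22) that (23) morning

The displaced element is "which blueprint" (word 2).
It functions as the direct object of "examined", so the gap sits immediately after word 5 ("examined").
Base order: Liam had examined which blueprint when the teacher had mailed a memo because Dana listened to the senator after the meeting that morning.

5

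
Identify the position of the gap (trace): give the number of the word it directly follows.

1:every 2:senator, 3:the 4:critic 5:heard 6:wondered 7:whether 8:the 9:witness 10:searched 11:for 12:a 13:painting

The displaced element is "every senator" (word 2).
It is linked across 1 clause boundary (Ø).
It functions as the subject of "wondered", so the gap sits immediately after word 5 ("heard").
Base order: The critic heard that every senator wondered whether the witness searched for a painting.

5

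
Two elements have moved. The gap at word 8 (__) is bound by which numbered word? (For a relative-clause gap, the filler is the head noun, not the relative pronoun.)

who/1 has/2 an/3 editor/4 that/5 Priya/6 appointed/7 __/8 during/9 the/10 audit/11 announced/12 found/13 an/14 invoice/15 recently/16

The marked gap is inside the relative clause, the direct object of "appointed".
Its filler is the head noun "editor" (via "that"), at word 4.
(The other dependency links word 1 to a gap after word 12.)

4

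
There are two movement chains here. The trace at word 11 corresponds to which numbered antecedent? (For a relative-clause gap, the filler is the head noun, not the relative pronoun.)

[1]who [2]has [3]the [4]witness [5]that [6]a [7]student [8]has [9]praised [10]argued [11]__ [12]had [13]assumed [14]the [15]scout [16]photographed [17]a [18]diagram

1

The marked gap is the subject of "assumed".
Its filler is the fronted wh-phrase "who", at word 1.
(The other dependency links word 4 to a gap after word 9.)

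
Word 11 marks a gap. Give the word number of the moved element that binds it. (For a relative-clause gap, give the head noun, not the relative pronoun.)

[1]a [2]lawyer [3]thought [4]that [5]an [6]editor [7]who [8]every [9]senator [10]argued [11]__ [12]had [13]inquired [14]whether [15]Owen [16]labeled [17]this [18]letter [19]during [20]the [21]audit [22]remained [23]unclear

The gap at 11 is the subject of "inquired", inside a relative clause.
The relative pronoun is "who" (word 7); it is bound by the head noun immediately before it.
Its filler is the head noun "editor", at word 6.

6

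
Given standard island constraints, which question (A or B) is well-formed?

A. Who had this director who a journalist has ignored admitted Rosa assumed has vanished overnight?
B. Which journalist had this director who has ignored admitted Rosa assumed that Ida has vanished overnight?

A

In B, the wh-phrase is extracted from inside a complex-NP island (relative clause) (introduced by "who"), which blocks movement.
In A, the extraction path crosses only that-complement boundaries, which are transparent.
So A is grammatical.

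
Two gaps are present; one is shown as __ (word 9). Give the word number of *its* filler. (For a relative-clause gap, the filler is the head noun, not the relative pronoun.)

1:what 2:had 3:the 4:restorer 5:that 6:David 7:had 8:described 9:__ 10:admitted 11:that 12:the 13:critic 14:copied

4

The marked gap is inside the relative clause, the direct object of "described".
Its filler is the head noun "restorer" (via "that"), at word 4.
(The other dependency links word 1 to a gap after word 14.)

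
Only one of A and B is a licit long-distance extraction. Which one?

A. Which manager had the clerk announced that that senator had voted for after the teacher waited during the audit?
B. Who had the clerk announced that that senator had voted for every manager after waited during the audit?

A

In B, the wh-phrase is extracted from inside an adjunct island (introduced by "after"), which blocks movement.
In A, the extraction path crosses only that-complement boundaries, which are transparent.
So A is grammatical.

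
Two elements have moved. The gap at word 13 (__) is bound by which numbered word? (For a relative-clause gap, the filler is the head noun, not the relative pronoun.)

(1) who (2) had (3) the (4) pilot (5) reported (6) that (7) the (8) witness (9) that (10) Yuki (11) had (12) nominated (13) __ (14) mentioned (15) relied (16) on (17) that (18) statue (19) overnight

The marked gap is inside the relative clause, the direct object of "nominated".
Its filler is the head noun "witness" (via "that"), at word 8.
(The other dependency links word 1 to a gap after word 14.)

8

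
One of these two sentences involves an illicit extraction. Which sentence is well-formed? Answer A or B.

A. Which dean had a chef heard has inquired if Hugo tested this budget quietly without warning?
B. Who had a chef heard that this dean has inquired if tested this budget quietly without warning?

In B, the wh-phrase is extracted from inside a wh-island (introduced by "if"), which blocks movement.
In A, the extraction path crosses only that-complement boundaries, which are transparent.
So A is grammatical.

A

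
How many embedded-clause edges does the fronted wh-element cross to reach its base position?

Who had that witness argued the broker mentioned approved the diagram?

2

"who" is extracted from the subject of "approved".
Boundaries crossed, outermost first: [Ø], [Ø] — 2 in total.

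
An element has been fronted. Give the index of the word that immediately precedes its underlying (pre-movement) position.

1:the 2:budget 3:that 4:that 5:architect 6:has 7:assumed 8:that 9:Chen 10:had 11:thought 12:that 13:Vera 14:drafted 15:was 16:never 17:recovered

14

The displaced element is "the budget" (word 2).
It is linked across 2 clause boundaries (that → that).
It functions as the direct object of "drafted", so the gap sits immediately after word 14 ("drafted").
Base order: That architect has assumed that Chen had thought that Vera drafted the budget.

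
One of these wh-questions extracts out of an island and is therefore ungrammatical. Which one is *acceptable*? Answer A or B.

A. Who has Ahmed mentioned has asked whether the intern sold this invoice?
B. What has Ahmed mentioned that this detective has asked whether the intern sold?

A

In B, the wh-phrase is extracted from inside a wh-island (introduced by "whether"), which blocks movement.
In A, the extraction path crosses only that-complement boundaries, which are transparent.
So A is grammatical.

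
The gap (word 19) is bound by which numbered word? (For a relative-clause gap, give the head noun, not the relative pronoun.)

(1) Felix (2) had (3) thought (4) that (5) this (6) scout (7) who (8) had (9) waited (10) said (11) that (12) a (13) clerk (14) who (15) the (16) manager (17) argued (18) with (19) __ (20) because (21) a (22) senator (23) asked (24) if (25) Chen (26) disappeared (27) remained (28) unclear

13

The gap at 19 is the prepositional object of "argued", inside a relative clause.
The relative pronoun is "who" (word 14); it is bound by the head noun immediately before it.
Its filler is the head noun "clerk", at word 13.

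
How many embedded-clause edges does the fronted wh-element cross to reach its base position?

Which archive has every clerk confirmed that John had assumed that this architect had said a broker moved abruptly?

3

"which archive" is extracted from the object of "moved".
Boundaries crossed, outermost first: [that], [that], [Ø] — 3 in total.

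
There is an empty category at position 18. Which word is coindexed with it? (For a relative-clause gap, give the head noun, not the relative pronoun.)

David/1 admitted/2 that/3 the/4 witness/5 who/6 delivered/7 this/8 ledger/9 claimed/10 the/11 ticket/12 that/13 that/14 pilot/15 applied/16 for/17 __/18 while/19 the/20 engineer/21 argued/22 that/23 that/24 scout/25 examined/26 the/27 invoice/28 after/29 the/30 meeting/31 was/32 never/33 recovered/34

12

The gap at 18 is the prepositional object of "applied", inside a relative clause.
The relative pronoun is "that" (word 13); it is bound by the head noun immediately before it.
Its filler is the head noun "ticket", at word 12.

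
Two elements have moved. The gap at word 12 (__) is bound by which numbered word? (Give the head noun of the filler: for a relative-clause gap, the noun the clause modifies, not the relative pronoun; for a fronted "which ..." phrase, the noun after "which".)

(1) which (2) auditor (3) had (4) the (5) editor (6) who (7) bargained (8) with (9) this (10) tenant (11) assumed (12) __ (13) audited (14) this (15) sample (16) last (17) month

2

The marked gap is the subject of "audited".
Its filler is the fronted wh-phrase "which auditor", at word 2.
(The other dependency links word 5 to a gap after word 6.)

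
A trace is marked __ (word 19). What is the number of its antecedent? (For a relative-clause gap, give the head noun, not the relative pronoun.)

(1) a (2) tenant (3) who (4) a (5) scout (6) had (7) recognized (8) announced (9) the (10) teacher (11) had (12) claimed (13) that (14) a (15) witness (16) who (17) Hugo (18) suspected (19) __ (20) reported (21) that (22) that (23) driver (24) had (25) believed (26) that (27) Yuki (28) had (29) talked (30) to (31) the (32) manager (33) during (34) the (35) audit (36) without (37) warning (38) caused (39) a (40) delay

The gap at 19 is the subject of "reported", inside a relative clause.
The relative pronoun is "who" (word 16); it is bound by the head noun immediately before it.
Its filler is the head noun "witness", at word 15.

15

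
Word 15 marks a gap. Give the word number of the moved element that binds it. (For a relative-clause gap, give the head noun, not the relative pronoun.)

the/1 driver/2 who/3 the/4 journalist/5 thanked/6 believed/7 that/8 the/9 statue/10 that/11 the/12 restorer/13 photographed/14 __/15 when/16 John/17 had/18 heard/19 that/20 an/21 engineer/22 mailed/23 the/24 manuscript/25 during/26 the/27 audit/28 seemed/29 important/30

The gap at 15 is the object of "photographed", inside a relative clause.
The relative pronoun is "that" (word 11); it is bound by the head noun immediately before it.
Its filler is the head noun "statue", at word 10.

10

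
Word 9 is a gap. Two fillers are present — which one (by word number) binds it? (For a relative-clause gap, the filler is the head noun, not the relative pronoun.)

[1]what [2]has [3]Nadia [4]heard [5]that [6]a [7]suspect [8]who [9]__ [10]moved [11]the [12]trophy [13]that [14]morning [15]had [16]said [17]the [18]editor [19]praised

The marked gap is inside the relative clause, the subject of "moved".
Its filler is the head noun "suspect" (via "who"), at word 7.
(The other dependency links word 1 to a gap after word 19.)

7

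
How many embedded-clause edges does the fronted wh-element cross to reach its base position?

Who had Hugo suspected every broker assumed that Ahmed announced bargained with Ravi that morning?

"who" is extracted from the subject of "bargained".
Boundaries crossed, outermost first: [Ø], [that], [Ø] — 3 in total.

3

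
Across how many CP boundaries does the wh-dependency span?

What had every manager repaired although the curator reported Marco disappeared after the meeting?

"what" originates inside the matrix clause — no clause boundary is crossed.

0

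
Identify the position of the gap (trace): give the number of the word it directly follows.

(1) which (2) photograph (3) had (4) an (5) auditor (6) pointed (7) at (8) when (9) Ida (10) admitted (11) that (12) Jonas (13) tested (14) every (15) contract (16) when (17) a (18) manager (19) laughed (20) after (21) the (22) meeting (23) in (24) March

7

The displaced element is "which photograph" (word 2).
It functions as the object of the preposition "at" of "pointed", so the gap sits immediately after word 7 ("at").
Base order: An auditor had pointed at which photograph when Ida admitted that Jonas tested every contract when a manager laughed after the meeting in March.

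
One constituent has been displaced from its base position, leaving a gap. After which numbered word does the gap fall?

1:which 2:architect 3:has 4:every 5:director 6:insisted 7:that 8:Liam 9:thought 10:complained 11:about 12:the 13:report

9

The displaced element is "which architect" (word 2).
It is linked across 2 clause boundaries (that → Ø).
It functions as the subject of "complained", so the gap sits immediately after word 9 ("thought").
Base order: Every director has insisted that Liam thought that which architect complained about the report.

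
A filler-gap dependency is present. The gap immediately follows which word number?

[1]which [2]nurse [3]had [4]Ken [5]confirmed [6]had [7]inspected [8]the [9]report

The displaced element is "which nurse" (word 2).
It is linked across 1 clause boundary (Ø).
It functions as the subject of "inspected", so the gap sits immediately after word 5 ("confirmed").
Base order: Ken had confirmed that which nurse had inspected the report.

5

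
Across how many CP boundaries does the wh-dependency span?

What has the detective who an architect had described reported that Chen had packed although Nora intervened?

"what" is extracted from the object of "packed".
Boundaries crossed, outermost first: [that] — 1 in total.

1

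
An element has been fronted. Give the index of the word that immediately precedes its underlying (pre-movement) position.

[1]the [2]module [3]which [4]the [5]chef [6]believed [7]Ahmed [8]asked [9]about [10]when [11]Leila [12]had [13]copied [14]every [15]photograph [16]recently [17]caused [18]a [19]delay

9

The displaced element is "the module" (word 2).
It is linked across 1 clause boundary (Ø).
It functions as the object of the preposition "about" of "asked", so the gap sits immediately after word 9 ("about").
Base order: The chef believed Ahmed asked about the module when Leila had copied every photograph recently.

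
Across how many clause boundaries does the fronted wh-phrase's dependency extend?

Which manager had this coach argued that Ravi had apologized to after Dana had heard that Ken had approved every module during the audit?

1

"which manager" is extracted from the PP object of "apologized".
Boundaries crossed, outermost first: [that] — 1 in total.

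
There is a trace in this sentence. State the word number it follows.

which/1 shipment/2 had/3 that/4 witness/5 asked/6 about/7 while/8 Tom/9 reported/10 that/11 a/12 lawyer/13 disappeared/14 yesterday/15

7

The displaced element is "which shipment" (word 2).
It functions as the object of the preposition "about" of "asked", so the gap sits immediately after word 7 ("about").
Base order: That witness had asked about which shipment while Tom reported that a lawyer disappeared yesterday.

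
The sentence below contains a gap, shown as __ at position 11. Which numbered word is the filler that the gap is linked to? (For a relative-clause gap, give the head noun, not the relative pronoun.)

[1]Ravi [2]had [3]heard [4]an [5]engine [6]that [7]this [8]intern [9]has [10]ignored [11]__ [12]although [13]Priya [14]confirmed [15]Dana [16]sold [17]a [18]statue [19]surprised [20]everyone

The gap at 11 is the object of "ignored", inside a relative clause.
The relative pronoun is "that" (word 6); it is bound by the head noun immediately before it.
Its filler is the head noun "engine", at word 5.

5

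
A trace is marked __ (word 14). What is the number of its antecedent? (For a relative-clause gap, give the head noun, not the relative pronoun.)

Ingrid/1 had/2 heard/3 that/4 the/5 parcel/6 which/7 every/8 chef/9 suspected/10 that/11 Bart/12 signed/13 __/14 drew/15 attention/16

6

The gap at 14 is the object of "signed", inside a relative clause.
The relative pronoun is "which" (word 7); it is bound by the head noun immediately before it.
Its filler is the head noun "parcel", at word 6.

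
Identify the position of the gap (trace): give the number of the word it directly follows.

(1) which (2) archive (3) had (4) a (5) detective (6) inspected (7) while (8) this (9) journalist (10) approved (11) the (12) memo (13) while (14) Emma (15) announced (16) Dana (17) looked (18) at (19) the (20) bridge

6

The displaced element is "which archive" (word 2).
It functions as the direct object of "inspected", so the gap sits immediately after word 6 ("inspected").
Base order: A detective had inspected which archive while this journalist approved the memo while Emma announced Dana looked at the bridge.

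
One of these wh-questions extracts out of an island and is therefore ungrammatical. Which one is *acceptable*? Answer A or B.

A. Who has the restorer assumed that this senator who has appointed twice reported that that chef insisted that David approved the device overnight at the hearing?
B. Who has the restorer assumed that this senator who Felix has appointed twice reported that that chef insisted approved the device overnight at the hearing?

In A, the wh-phrase is extracted from inside a complex-NP island (relative clause) (introduced by "who"), which blocks movement.
In B, the extraction path crosses only that-complement boundaries, which are transparent.
So B is grammatical.

B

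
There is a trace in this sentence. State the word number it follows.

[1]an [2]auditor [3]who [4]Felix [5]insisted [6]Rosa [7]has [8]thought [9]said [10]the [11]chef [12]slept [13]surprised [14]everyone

The displaced element is "an auditor" (word 2).
It is linked across 2 clause boundaries (Ø → Ø).
It functions as the subject of "said", so the gap sits immediately after word 8 ("thought").
Base order: Felix insisted Rosa has thought that an auditor said the chef slept.

8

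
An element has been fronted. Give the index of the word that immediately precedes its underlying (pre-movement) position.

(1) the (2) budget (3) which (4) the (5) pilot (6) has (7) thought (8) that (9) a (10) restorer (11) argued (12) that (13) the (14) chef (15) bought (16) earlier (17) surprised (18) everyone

The displaced element is "the budget" (word 2).
It is linked across 2 clause boundaries (that → that).
It functions as the direct object of "bought", so the gap sits immediately after word 15 ("bought").
Base order: The pilot has thought that a restorer argued that the chef bought the budget earlier.

15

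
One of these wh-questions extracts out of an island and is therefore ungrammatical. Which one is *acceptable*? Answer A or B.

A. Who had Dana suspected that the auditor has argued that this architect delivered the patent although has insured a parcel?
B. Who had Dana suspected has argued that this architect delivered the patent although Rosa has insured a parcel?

B

In A, the wh-phrase is extracted from inside an adjunct island (introduced by "although"), which blocks movement.
In B, the extraction path crosses only that-complement boundaries, which are transparent.
So B is grammatical.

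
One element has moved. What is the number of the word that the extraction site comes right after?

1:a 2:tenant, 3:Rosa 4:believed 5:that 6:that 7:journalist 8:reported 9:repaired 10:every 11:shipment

The displaced element is "a tenant" (word 2).
It is linked across 2 clause boundaries (that → Ø).
It functions as the subject of "repaired", so the gap sits immediately after word 8 ("reported").
Base order: Rosa believed that that journalist reported a tenant repaired every shipment.

8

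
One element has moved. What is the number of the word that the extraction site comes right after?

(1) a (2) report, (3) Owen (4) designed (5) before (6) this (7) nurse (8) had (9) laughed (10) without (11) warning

4

The displaced element is "a report" (word 2).
It functions as the direct object of "designed", so the gap sits immediately after word 4 ("designed").
Base order: Owen designed a report before this nurse had laughed without warning.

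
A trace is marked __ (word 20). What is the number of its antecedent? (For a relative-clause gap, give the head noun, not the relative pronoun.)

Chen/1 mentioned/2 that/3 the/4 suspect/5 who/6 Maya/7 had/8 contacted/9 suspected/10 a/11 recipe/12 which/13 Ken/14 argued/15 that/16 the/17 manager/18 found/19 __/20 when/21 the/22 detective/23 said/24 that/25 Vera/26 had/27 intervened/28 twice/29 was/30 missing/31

The gap at 20 is the object of "found", inside a relative clause.
The relative pronoun is "which" (word 13); it is bound by the head noun immediately before it.
Its filler is the head noun "recipe", at word 12.

12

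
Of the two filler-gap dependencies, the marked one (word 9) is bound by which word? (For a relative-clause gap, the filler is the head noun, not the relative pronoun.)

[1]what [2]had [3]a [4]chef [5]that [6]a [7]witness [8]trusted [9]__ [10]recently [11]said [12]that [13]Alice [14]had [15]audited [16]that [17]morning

The marked gap is inside the relative clause, the direct object of "trusted".
Its filler is the head noun "chef" (via "that"), at word 4.
(The other dependency links word 1 to a gap after word 15.)

4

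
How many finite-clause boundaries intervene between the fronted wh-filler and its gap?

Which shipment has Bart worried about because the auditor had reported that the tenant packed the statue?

0

"which shipment" originates inside the matrix clause — no clause boundary is crossed.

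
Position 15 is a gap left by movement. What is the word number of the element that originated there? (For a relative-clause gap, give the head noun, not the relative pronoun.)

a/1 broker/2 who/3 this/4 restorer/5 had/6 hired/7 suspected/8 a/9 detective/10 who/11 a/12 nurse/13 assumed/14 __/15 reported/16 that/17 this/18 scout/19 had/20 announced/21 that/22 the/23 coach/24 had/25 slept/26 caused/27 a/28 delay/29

10

The gap at 15 is the subject of "reported", inside a relative clause.
The relative pronoun is "who" (word 11); it is bound by the head noun immediately before it.
Its filler is the head noun "detective", at word 10.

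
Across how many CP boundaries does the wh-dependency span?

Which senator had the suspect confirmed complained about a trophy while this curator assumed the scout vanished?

1

"which senator" is extracted from the subject of "complained".
Boundaries crossed, outermost first: [Ø] — 1 in total.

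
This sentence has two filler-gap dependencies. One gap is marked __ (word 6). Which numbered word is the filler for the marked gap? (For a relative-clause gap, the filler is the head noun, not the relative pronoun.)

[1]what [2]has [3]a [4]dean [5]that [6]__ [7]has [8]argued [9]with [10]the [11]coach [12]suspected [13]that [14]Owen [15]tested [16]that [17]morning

The marked gap is inside the relative clause, the subject of "argued".
Its filler is the head noun "dean" (via "that"), at word 4.
(The other dependency links word 1 to a gap after word 15.)

4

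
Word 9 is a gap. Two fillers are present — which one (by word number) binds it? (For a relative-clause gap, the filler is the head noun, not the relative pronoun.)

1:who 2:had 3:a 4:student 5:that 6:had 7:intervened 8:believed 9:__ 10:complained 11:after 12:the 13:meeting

The marked gap is the subject of "complained".
Its filler is the fronted wh-phrase "who", at word 1.
(The other dependency links word 4 to a gap after word 5.)

1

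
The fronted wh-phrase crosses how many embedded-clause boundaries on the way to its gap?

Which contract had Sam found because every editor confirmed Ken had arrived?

"which contract" originates inside the matrix clause — no clause boundary is crossed.

0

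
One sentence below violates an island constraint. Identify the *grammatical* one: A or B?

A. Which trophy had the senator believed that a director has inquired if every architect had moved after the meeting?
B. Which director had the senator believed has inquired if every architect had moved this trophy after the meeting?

In A, the wh-phrase is extracted from inside a wh-island (introduced by "if"), which blocks movement.
In B, the extraction path crosses only that-complement boundaries, which are transparent.
So B is grammatical.

B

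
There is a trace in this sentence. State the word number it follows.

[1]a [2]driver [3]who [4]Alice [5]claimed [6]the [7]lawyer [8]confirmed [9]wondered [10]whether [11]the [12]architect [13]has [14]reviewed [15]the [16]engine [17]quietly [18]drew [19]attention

8

The displaced element is "a driver" (word 2).
It is linked across 2 clause boundaries (Ø → Ø).
It functions as the subject of "wondered", so the gap sits immediately after word 8 ("confirmed").
Base order: Alice claimed the lawyer confirmed that a driver wondered whether the architect has reviewed the engine quietly.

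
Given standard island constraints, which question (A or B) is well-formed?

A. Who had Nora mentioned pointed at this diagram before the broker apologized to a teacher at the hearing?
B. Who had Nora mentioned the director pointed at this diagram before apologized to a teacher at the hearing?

In B, the wh-phrase is extracted from inside an adjunct island (introduced by "before"), which blocks movement.
In A, the extraction path crosses only that-complement boundaries, which are transparent.
So A is grammatical.

A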